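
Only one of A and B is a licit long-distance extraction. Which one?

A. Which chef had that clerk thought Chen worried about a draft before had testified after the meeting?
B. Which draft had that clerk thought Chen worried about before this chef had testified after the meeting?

In A, the wh-phrase is extracted from inside an adjunct island (introduced by "before"), which blocks movement.
In B, the extraction path crosses only that-complement boundaries, which are transparent.
So B is grammatical.

B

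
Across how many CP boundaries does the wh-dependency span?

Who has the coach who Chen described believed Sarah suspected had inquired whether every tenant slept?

"who" is extracted from the subject of "inquired".
Boundaries crossed, outermost first: [Ø], [Ø] — 2 in total.

2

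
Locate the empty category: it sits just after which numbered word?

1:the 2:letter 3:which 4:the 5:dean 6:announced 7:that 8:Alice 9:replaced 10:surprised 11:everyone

9

The displaced element is "the letter" (word 2).
It is linked across 1 clause boundary (that).
It functions as the direct object of "replaced", so the gap sits immediately after word 9 ("replaced").
Base order: The dean announced that Alice replaced the letter.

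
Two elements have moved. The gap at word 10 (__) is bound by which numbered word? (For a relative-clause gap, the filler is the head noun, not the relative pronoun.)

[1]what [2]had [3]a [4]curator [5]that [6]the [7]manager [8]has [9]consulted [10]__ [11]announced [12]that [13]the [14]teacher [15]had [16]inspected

4

The marked gap is inside the relative clause, the direct object of "consulted".
Its filler is the head noun "curator" (via "that"), at word 4.
(The other dependency links word 1 to a gap after word 16.)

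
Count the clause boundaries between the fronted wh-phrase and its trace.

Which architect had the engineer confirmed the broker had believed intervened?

2

"which architect" is extracted from the subject of "intervened".
Boundaries crossed, outermost first: [Ø], [Ø] — 2 in total.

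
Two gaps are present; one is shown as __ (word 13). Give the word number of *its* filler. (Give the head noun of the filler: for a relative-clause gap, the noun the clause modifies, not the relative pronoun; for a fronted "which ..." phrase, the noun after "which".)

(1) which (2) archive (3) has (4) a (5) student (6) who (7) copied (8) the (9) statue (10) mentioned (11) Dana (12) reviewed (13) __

2

The marked gap is the direct object of "reviewed".
Its filler is the fronted wh-phrase "which archive", at word 2.
(The other dependency links word 5 to a gap after word 6.)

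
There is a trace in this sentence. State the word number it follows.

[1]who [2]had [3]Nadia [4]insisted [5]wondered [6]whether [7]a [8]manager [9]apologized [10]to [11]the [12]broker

4

The displaced element is "who" (word 1).
It is linked across 1 clause boundary (Ø).
It functions as the subject of "wondered", so the gap sits immediately after word 4 ("insisted").
Base order: Nadia had insisted who wondered whether a manager apologized to the broker.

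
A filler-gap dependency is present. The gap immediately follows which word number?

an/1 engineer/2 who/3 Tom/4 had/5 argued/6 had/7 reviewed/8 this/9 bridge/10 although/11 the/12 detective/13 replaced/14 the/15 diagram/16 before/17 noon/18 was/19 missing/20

The displaced element is "an engineer" (word 2).
It is linked across 1 clause boundary (Ø).
It functions as the subject of "reviewed", so the gap sits immediately after word 6 ("argued").
Base order: Tom had argued that an engineer had reviewed this bridge although the detective replaced the diagram before noon.

6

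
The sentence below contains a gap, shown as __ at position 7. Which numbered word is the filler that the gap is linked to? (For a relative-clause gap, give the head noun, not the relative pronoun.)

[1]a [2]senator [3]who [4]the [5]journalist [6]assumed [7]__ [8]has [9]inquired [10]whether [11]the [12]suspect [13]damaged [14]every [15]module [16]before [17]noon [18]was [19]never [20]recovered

2

The gap at 7 is the subject of "inquired", inside a relative clause.
The relative pronoun is "who" (word 3); it is bound by the head noun immediately before it.
Its filler is the head noun "senator", at word 2.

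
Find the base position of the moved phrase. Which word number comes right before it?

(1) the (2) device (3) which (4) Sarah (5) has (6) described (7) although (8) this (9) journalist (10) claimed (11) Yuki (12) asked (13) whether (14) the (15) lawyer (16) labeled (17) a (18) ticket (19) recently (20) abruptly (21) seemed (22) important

The displaced element is "the device" (word 2).
It functions as the direct object of "described", so the gap sits immediately after word 6 ("described").
Base order: Sarah has described the device although this journalist claimed Yuki asked whether the lawyer labeled a ticket recently abruptly.

6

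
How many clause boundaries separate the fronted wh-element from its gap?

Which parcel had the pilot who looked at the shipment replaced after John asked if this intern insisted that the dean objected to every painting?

"which parcel" originates inside the matrix clause — no clause boundary is crossed.

0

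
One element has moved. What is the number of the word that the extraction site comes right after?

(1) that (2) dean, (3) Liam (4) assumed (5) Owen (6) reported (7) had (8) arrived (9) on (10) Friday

The displaced element is "that dean" (word 2).
It is linked across 2 clause boundaries (Ø → Ø).
It functions as the subject of "arrived", so the gap sits immediately after word 6 ("reported").
Base order: Liam assumed Owen reported that dean had arrived on Friday.

6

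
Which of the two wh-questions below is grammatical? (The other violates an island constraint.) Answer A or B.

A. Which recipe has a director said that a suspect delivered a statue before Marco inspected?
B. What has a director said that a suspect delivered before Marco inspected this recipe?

B

In A, the wh-phrase is extracted from inside an adjunct island (introduced by "before"), which blocks movement.
In B, the extraction path crosses only that-complement boundaries, which are transparent.
So B is grammatical.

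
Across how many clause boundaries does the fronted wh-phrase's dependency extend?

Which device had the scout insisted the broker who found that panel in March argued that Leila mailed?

"which device" is extracted from the object of "mailed".
Boundaries crossed, outermost first: [Ø], [that] — 2 in total.

2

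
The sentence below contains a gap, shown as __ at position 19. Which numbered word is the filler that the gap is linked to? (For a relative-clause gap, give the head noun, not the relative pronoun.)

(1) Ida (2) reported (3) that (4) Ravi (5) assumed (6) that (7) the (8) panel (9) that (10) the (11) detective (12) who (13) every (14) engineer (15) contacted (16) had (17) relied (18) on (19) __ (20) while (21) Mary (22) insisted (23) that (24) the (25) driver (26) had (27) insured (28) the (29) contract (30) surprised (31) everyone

The gap at 19 is the prepositional object of "relied", inside a relative clause.
The relative pronoun is "that" (word 9); it is bound by the head noun immediately before it.
Its filler is the head noun "panel", at word 8.

8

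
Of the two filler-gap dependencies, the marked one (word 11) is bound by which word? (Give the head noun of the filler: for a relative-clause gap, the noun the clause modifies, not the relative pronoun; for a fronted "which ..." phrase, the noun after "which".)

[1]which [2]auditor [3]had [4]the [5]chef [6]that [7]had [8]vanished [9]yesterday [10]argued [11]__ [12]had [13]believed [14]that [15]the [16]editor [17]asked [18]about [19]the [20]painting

2

The marked gap is the subject of "believed".
Its filler is the fronted wh-phrase "which auditor", at word 2.
(The other dependency links word 5 to a gap after word 6.)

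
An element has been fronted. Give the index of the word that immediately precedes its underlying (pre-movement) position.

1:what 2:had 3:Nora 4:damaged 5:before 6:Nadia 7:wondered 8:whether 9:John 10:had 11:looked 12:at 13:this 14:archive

4

The displaced element is "what" (word 1).
It functions as the direct object of "damaged", so the gap sits immediately after word 4 ("damaged").
Base order: Nora had damaged what before Nadia wondered whether John had looked at this archive.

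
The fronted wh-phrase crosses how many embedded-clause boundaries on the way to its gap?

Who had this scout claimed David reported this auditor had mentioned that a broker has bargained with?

"who" is extracted from the PP object of "bargained".
Boundaries crossed, outermost first: [Ø], [Ø], [that] — 3 in total.

3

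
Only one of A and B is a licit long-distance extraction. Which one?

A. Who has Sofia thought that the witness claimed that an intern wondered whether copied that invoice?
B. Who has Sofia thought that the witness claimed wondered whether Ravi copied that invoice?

B

In A, the wh-phrase is extracted from inside a wh-island (introduced by "whether"), which blocks movement.
In B, the extraction path crosses only that-complement boundaries, which are transparent.
So B is grammatical.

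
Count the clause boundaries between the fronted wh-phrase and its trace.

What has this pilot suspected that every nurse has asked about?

"what" is extracted from the PP object of "asked".
Boundaries crossed, outermost first: [that] — 1 in total.

1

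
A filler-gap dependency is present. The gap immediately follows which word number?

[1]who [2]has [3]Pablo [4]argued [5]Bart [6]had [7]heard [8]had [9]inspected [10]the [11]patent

7

The displaced element is "who" (word 1).
It is linked across 2 clause boundaries (Ø → Ø).
It functions as the subject of "inspected", so the gap sits immediately after word 7 ("heard").
Base order: Pablo has argued Bart had heard that who had inspected the patent.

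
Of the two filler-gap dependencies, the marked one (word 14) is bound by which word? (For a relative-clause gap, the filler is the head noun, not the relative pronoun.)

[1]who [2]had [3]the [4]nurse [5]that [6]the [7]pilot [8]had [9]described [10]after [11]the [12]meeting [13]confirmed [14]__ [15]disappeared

1

The marked gap is the subject of "disappeared".
Its filler is the fronted wh-phrase "who", at word 1.
(The other dependency links word 4 to a gap after word 9.)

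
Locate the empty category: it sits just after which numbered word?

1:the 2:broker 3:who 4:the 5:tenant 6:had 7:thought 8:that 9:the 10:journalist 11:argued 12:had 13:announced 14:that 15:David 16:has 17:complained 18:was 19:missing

The displaced element is "the broker" (word 2).
It is linked across 2 clause boundaries (that → Ø).
It functions as the subject of "announced", so the gap sits immediately after word 11 ("argued").
Base order: The tenant had thought that the journalist argued the broker had announced that David has complained.

11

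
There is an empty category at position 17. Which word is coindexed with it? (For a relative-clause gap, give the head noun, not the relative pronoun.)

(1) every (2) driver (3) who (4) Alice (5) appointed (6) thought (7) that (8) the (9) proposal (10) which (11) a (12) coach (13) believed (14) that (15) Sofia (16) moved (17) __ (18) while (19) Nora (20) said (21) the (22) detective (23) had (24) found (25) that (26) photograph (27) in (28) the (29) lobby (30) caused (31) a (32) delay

The gap at 17 is the object of "moved", inside a relative clause.
The relative pronoun is "which" (word 10); it is bound by the head noun immediately before it.
Its filler is the head noun "proposal", at word 9.

9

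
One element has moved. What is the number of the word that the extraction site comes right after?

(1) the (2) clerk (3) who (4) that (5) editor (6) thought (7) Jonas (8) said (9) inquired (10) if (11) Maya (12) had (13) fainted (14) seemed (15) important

The displaced element is "the clerk" (word 2).
It is linked across 2 clause boundaries (Ø → Ø).
It functions as the subject of "inquired", so the gap sits immediately after word 8 ("said").
Base order: That editor thought Jonas said that the clerk inquired if Maya had fainted.

8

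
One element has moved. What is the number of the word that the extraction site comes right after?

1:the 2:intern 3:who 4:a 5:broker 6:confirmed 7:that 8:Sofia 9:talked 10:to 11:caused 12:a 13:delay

The displaced element is "the intern" (word 2).
It is linked across 1 clause boundary (that).
It functions as the object of the preposition "to" of "talked", so the gap sits immediately after word 10 ("to").
Base order: A broker confirmed that Sofia talked to the intern.

10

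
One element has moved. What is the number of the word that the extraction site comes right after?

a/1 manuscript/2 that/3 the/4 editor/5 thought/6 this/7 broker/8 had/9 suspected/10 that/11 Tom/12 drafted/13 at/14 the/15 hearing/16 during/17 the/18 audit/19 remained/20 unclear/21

13

The displaced element is "a manuscript" (word 2).
It is linked across 2 clause boundaries (Ø → that).
It functions as the direct object of "drafted", so the gap sits immediately after word 13 ("drafted").
Base order: The editor thought this broker had suspected that Tom drafted a manuscript at the hearing during the audit.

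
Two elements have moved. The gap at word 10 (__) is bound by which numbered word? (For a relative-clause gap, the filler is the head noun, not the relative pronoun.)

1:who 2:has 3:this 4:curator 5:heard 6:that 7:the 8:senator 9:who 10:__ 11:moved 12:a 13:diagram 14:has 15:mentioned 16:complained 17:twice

The marked gap is inside the relative clause, the subject of "moved".
Its filler is the head noun "senator" (via "who"), at word 8.
(The other dependency links word 1 to a gap after word 15.)

8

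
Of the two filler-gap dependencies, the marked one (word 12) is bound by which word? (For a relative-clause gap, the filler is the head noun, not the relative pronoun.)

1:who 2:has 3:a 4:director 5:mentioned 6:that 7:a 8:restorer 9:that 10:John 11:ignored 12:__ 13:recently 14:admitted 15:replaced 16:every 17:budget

8

The marked gap is inside the relative clause, the direct object of "ignored".
Its filler is the head noun "restorer" (via "that"), at word 8.
(The other dependency links word 1 to a gap after word 14.)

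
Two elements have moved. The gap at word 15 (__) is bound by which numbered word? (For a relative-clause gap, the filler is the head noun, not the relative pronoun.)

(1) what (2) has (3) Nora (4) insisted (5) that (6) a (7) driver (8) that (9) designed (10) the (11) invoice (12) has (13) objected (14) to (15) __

1

The marked gap is the object of the preposition "to" of "objected".
Its filler is the fronted wh-phrase "what", at word 1.
(The other dependency links word 7 to a gap after word 8.)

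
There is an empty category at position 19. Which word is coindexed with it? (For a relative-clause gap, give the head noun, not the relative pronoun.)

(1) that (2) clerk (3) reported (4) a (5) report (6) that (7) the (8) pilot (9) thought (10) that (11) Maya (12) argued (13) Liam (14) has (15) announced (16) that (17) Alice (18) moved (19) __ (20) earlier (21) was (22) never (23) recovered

5

The gap at 19 is the object of "moved", inside a relative clause.
The relative pronoun is "that" (word 6); it is bound by the head noun immediately before it.
Its filler is the head noun "report", at word 5.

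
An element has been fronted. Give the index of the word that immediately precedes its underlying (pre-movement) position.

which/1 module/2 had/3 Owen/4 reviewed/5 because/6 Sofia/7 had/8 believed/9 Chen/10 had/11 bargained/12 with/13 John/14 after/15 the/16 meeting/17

5

The displaced element is "which module" (word 2).
It functions as the direct object of "reviewed", so the gap sits immediately after word 5 ("reviewed").
Base order: Owen had reviewed which module because Sofia had believed Chen had bargained with John after the meeting.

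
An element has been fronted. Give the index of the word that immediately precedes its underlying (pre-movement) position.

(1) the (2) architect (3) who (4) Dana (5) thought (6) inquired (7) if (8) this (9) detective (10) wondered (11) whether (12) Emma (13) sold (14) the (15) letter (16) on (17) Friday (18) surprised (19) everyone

5

The displaced element is "the architect" (word 2).
It is linked across 1 clause boundary (Ø).
It functions as the subject of "inquired", so the gap sits immediately after word 5 ("thought").
Base order: Dana thought that the architect inquired if this detective wondered whether Emma sold the letter on Friday.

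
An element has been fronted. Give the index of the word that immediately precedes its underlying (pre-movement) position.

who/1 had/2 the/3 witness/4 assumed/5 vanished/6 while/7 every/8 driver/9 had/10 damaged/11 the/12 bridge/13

The displaced element is "who" (word 1).
It is linked across 1 clause boundary (Ø).
It functions as the subject of "vanished", so the gap sits immediately after word 5 ("assumed").
Base order: The witness had assumed that who vanished while every driver had damaged the bridge.

5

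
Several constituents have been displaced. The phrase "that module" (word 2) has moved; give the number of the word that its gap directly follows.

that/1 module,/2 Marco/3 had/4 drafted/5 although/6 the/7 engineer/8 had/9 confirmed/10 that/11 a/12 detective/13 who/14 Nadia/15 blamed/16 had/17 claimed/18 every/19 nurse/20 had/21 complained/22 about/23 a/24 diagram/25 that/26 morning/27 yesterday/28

The displaced element is "that module" (word 2).
It functions as the direct object of "drafted", so the gap sits immediately after word 5 ("drafted").
Base order: Marco had drafted that module although the engineer had confirmed that a detective who Nadia blamed had claimed every nurse had complained about a diagram that morning yesterday.

5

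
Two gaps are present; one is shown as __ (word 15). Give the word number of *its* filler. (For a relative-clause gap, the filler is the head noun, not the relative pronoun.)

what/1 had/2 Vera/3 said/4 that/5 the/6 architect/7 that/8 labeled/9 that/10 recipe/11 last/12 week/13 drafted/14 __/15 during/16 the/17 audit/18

1

The marked gap is the direct object of "drafted".
Its filler is the fronted wh-phrase "what", at word 1.
(The other dependency links word 7 to a gap after word 8.)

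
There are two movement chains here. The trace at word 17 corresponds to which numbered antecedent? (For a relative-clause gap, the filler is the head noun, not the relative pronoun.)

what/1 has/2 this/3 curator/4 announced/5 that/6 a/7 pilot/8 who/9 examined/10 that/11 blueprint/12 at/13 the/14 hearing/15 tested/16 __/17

1

The marked gap is the direct object of "tested".
Its filler is the fronted wh-phrase "what", at word 1.
(The other dependency links word 8 to a gap after word 9.)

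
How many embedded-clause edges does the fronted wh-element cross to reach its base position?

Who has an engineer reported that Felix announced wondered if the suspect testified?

2

"who" is extracted from the subject of "wondered".
Boundaries crossed, outermost first: [that], [Ø] — 2 in total.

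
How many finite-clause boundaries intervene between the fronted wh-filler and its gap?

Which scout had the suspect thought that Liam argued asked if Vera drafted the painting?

"which scout" is extracted from the subject of "asked".
Boundaries crossed, outermost first: [that], [Ø] — 2 in total.

2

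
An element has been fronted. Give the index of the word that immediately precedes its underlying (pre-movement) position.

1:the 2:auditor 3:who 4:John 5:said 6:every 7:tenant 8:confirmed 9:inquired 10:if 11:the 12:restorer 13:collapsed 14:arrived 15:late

8

The displaced element is "the auditor" (word 2).
It is linked across 2 clause boundaries (Ø → Ø).
It functions as the subject of "inquired", so the gap sits immediately after word 8 ("confirmed").
Base order: John said every tenant confirmed that the auditor inquired if the restorer collapsed.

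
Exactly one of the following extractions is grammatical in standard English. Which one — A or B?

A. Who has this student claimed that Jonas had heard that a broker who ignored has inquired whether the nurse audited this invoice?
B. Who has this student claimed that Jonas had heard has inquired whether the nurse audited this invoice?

In A, the wh-phrase is extracted from inside a complex-NP island (relative clause) (introduced by "who"), which blocks movement.
In B, the extraction path crosses only that-complement boundaries, which are transparent.
So B is grammatical.

B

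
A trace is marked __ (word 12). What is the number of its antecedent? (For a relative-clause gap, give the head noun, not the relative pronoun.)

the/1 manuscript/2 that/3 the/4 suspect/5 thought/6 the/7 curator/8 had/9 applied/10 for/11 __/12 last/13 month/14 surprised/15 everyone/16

The gap at 12 is the prepositional object of "applied", inside a relative clause.
The relative pronoun is "that" (word 3); it is bound by the head noun immediately before it.
Its filler is the head noun "manuscript", at word 2.

2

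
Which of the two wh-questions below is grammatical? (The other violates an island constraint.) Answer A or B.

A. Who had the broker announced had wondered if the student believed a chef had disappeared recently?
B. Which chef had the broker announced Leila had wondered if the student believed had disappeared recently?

A

In B, the wh-phrase is extracted from inside a wh-island (introduced by "if"), which blocks movement.
In A, the extraction path crosses only that-complement boundaries, which are transparent.
So A is grammatical.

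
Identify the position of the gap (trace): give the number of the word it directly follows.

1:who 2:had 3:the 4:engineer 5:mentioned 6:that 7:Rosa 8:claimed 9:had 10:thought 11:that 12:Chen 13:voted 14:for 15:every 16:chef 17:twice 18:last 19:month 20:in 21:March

The displaced element is "who" (word 1).
It is linked across 2 clause boundaries (that → Ø).
It functions as the subject of "thought", so the gap sits immediately after word 8 ("claimed").
Base order: The engineer had mentioned that Rosa claimed that who had thought that Chen voted for every chef twice last month in March.

8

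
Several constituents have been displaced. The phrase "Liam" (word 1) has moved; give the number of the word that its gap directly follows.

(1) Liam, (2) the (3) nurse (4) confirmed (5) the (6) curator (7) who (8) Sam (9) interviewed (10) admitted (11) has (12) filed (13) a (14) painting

10

The displaced element is "Liam" (word 1).
It is linked across 2 clause boundaries (Ø → Ø).
It functions as the subject of "filed", so the gap sits immediately after word 10 ("admitted").
Base order: The nurse confirmed the curator who Sam interviewed admitted Liam has filed a painting.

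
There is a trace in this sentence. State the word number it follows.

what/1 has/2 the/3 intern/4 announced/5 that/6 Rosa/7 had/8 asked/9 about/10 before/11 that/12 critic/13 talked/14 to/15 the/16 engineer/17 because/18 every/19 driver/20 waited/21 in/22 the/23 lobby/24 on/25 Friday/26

The displaced element is "what" (word 1).
It is linked across 1 clause boundary (that).
It functions as the object of the preposition "about" of "asked", so the gap sits immediately after word 10 ("about").
Base order: The intern has announced that Rosa had asked about what before that critic talked to the engineer because every driver waited in the lobby on Friday.

10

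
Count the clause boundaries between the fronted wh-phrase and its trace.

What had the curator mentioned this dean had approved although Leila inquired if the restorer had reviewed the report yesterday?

"what" is extracted from the object of "approved".
Boundaries crossed, outermost first: [Ø] — 1 in total.

1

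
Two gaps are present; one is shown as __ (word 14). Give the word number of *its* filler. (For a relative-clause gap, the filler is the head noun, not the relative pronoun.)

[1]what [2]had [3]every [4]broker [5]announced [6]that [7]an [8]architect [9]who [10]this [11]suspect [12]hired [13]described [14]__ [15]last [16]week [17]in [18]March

The marked gap is the direct object of "described".
Its filler is the fronted wh-phrase "what", at word 1.
(The other dependency links word 8 to a gap after word 12.)

1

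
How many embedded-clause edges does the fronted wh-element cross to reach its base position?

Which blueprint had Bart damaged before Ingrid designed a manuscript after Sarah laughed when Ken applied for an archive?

0

"which blueprint" originates inside the matrix clause — no clause boundary is crossed.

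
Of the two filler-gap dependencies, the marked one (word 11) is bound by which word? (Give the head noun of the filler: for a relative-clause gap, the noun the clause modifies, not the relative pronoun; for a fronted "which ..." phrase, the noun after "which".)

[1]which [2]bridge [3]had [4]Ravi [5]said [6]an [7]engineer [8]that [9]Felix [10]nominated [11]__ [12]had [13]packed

7

The marked gap is inside the relative clause, the direct object of "nominated".
Its filler is the head noun "engineer" (via "that"), at word 7.
(The other dependency links word 2 to a gap after word 13.)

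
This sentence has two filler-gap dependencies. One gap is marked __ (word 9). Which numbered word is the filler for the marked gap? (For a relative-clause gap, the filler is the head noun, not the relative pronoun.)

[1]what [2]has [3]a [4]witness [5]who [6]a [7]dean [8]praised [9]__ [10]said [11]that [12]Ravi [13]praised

The marked gap is inside the relative clause, the direct object of "praised".
Its filler is the head noun "witness" (via "who"), at word 4.
(The other dependency links word 1 to a gap after word 13.)

4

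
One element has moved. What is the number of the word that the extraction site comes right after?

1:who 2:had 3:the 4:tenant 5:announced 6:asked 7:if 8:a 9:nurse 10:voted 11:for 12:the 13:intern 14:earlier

The displaced element is "who" (word 1).
It is linked across 1 clause boundary (Ø).
It functions as the subject of "asked", so the gap sits immediately after word 5 ("announced").
Base order: The tenant had announced that who asked if a nurse voted for the intern earlier.

5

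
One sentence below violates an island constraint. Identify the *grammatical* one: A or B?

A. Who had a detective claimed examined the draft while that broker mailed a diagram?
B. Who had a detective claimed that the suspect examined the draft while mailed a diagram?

In B, the wh-phrase is extracted from inside an adjunct island (introduced by "while"), which blocks movement.
In A, the extraction path crosses only that-complement boundaries, which are transparent.
So A is grammatical.

A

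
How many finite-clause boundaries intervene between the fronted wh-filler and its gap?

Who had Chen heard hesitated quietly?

1

"who" is extracted from the subject of "hesitated".
Boundaries crossed, outermost first: [Ø] — 1 in total.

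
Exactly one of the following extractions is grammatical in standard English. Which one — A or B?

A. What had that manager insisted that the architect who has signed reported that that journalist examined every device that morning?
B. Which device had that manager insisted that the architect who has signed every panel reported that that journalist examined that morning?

In A, the wh-phrase is extracted from inside a complex-NP island (relative clause) (introduced by "who"), which blocks movement.
In B, the extraction path crosses only that-complement boundaries, which are transparent.
So B is grammatical.

B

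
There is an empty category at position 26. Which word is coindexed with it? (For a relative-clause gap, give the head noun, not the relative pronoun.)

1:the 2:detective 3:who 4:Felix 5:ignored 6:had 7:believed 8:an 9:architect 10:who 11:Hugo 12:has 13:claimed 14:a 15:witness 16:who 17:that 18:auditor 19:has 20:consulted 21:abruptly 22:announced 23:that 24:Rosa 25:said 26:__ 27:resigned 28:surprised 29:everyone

The gap at 26 is the subject of "resigned", inside a relative clause.
The relative pronoun is "who" (word 10); it is bound by the head noun immediately before it.
Its filler is the head noun "architect", at word 9.

9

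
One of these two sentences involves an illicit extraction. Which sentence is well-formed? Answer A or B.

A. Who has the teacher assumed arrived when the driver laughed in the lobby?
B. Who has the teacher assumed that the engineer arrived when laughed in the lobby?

In B, the wh-phrase is extracted from inside an adjunct island (introduced by "when"), which blocks movement.
In A, the extraction path crosses only that-complement boundaries, which are transparent.
So A is grammatical.

A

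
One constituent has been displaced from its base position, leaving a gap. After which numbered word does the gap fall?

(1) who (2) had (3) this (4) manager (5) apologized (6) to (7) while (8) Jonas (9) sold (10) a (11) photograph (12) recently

The displaced element is "who" (word 1).
It functions as the object of the preposition "to" of "apologized", so the gap sits immediately after word 6 ("to").
Base order: This manager had apologized to who while Jonas sold a photograph recently.

6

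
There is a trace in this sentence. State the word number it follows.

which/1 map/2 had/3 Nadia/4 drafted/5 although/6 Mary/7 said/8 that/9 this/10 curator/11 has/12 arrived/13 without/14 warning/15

5

The displaced element is "which map" (word 2).
It functions as the direct object of "drafted", so the gap sits immediately after word 5 ("drafted").
Base order: Nadia had drafted which map although Mary said that this curator has arrived without warning.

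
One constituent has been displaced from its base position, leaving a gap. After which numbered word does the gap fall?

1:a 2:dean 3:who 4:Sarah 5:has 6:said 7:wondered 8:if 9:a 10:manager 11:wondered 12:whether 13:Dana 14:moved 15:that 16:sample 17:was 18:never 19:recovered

6

The displaced element is "a dean" (word 2).
It is linked across 1 clause boundary (Ø).
It functions as the subject of "wondered", so the gap sits immediately after word 6 ("said").
Base order: Sarah has said a dean wondered if a manager wondered whether Dana moved that sample.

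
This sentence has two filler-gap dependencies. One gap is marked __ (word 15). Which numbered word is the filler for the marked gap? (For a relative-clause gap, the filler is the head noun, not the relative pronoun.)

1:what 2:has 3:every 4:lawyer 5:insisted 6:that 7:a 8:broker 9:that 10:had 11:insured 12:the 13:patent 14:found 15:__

1

The marked gap is the direct object of "found".
Its filler is the fronted wh-phrase "what", at word 1.
(The other dependency links word 8 to a gap after word 9.)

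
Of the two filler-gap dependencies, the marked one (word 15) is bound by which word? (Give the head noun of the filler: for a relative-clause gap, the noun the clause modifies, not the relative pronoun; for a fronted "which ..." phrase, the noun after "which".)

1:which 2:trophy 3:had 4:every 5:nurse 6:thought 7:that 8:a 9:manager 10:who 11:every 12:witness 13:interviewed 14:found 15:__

The marked gap is the direct object of "found".
Its filler is the fronted wh-phrase "which trophy", at word 2.
(The other dependency links word 9 to a gap after word 13.)

2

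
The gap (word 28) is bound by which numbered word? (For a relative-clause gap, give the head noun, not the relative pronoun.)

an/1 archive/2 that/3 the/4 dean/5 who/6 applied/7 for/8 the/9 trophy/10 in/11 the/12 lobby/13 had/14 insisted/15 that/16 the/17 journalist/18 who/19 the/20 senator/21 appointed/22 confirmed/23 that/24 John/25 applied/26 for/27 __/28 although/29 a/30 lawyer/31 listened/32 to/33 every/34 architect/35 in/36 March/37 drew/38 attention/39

The gap at 28 is the prepositional object of "applied", inside a relative clause.
The relative pronoun is "that" (word 3); it is bound by the head noun immediately before it.
Its filler is the head noun "archive", at word 2.

2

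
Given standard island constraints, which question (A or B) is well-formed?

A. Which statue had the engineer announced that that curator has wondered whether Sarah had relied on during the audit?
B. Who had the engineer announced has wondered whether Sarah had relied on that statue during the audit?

In A, the wh-phrase is extracted from inside a wh-island (introduced by "whether"), which blocks movement.
In B, the extraction path crosses only that-complement boundaries, which are transparent.
So B is grammatical.

B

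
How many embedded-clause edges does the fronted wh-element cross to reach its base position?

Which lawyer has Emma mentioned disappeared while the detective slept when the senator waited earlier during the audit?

1

"which lawyer" is extracted from the subject of "disappeared".
Boundaries crossed, outermost first: [Ø] — 1 in total.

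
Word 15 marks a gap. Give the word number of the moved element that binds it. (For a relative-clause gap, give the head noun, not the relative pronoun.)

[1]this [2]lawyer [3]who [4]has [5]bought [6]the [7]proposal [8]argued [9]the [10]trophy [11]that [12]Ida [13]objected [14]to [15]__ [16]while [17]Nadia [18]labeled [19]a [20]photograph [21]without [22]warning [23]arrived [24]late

10

The gap at 15 is the prepositional object of "objected", inside a relative clause.
The relative pronoun is "that" (word 11); it is bound by the head noun immediately before it.
Its filler is the head noun "trophy", at word 10.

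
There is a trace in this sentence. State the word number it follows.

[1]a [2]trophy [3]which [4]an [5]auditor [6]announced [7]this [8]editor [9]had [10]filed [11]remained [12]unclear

10

The displaced element is "a trophy" (word 2).
It is linked across 1 clause boundary (Ø).
It functions as the direct object of "filed", so the gap sits immediately after word 10 ("filed").
Base order: An auditor announced this editor had filed a trophy.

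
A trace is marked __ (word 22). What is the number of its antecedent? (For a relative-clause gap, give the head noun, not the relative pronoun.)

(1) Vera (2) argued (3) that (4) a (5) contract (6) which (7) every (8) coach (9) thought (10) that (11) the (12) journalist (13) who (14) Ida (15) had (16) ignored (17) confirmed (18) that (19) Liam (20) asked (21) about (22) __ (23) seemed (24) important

The gap at 22 is the prepositional object of "asked", inside a relative clause.
The relative pronoun is "which" (word 6); it is bound by the head noun immediately before it.
Its filler is the head noun "contract", at word 5.

5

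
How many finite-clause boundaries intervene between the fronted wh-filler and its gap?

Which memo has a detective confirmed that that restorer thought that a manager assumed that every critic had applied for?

"which memo" is extracted from the PP object of "applied".
Boundaries crossed, outermost first: [that], [that], [that] — 3 in total.

3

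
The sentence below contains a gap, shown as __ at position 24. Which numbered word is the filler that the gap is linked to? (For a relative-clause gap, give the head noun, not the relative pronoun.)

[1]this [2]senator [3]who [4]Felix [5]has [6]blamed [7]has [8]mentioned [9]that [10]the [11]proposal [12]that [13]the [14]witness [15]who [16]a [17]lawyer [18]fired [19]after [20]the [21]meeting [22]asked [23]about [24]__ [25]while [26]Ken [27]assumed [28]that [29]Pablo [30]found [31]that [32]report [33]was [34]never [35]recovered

11

The gap at 24 is the prepositional object of "asked", inside a relative clause.
The relative pronoun is "that" (word 12); it is bound by the head noun immediately before it.
Its filler is the head noun "proposal", at word 11.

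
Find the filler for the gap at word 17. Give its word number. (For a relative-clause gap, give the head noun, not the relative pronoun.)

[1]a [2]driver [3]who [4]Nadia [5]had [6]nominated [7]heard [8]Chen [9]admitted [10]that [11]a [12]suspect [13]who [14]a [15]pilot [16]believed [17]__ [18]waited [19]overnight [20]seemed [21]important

The gap at 17 is the subject of "waited", inside a relative clause.
The relative pronoun is "who" (word 13); it is bound by the head noun immediately before it.
Its filler is the head noun "suspect", at word 12.

12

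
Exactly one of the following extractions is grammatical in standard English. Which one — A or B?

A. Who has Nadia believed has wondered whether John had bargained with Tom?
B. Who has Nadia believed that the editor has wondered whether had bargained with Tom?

In B, the wh-phrase is extracted from inside a wh-island (introduced by "whether"), which blocks movement.
In A, the extraction path crosses only that-complement boundaries, which are transparent.
So A is grammatical.

A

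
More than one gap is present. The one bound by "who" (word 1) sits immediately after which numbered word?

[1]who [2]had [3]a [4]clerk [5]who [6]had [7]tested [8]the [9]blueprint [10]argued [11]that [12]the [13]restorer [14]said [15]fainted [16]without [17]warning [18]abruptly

The displaced element is "who" (word 1).
It is linked across 2 clause boundaries (that → Ø).
It functions as the subject of "fainted", so the gap sits immediately after word 14 ("said").
Base order: A clerk who had tested the blueprint had argued that the restorer said who fainted without warning abruptly.

14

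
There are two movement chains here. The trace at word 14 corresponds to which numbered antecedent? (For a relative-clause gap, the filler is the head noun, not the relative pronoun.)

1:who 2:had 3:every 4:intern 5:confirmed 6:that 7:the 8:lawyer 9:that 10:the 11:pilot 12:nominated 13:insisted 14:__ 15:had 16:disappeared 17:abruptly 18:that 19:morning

1

The marked gap is the subject of "disappeared".
Its filler is the fronted wh-phrase "who", at word 1.
(The other dependency links word 8 to a gap after word 12.)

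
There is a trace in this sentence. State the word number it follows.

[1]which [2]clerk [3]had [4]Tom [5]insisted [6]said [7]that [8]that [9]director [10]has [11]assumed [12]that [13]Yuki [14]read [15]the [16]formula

The displaced element is "which clerk" (word 2).
It is linked across 1 clause boundary (Ø).
It functions as the subject of "said", so the gap sits immediately after word 5 ("insisted").
Base order: Tom had insisted which clerk said that that director has assumed that Yuki read the formula.

5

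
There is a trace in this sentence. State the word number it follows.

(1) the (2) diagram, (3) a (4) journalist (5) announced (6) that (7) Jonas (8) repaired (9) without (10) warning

8

The displaced element is "the diagram" (word 2).
It is linked across 1 clause boundary (that).
It functions as the direct object of "repaired", so the gap sits immediately after word 8 ("repaired").
Base order: A journalist announced that Jonas repaired the diagram without warning.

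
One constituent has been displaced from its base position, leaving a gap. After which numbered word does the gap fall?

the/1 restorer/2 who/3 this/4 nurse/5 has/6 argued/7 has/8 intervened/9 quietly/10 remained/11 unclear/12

7

The displaced element is "the restorer" (word 2).
It is linked across 1 clause boundary (Ø).
It functions as the subject of "intervened", so the gap sits immediately after word 7 ("argued").
Base order: This nurse has argued that the restorer has intervened quietly.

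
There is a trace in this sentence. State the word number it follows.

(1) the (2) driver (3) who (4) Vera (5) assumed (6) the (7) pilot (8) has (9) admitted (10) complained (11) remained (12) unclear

9

The displaced element is "the driver" (word 2).
It is linked across 2 clause boundaries (Ø → Ø).
It functions as the subject of "complained", so the gap sits immediately after word 9 ("admitted").
Base order: Vera assumed the pilot has admitted that the driver complained.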